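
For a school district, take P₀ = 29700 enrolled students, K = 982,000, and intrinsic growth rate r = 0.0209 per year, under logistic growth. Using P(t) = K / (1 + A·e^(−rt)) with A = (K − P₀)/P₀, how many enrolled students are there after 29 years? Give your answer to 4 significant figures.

A = (982000 − 29700)/29700 = 32.06397
P(29) = 982000 / (1 + 32.06397·e^(−0.0209·29)) = 982000 / (1 + 32.06397·0.545474)
= 982000 / 18.49007 ≈ 53109.6

≈ 53,110 enrolled students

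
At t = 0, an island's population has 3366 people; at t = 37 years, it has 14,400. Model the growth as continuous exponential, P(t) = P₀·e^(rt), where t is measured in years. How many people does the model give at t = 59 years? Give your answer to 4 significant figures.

r = ln(14400/3366) / 37 ≈ 0.039284 per year
P(59) = 3366 · e^(0.039284·59) = 3366 · 10.15279 ≈ 34174.28

≈ 34,170 people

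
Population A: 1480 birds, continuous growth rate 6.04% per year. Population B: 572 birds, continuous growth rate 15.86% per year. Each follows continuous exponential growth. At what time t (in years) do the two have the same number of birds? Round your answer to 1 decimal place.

1480·e^(0.0604t) = 572·e^(0.1586t)
1480/572 = e^((0.1586 − 0.0604)t) → ln(2.58741) = 0.0982·t
t = 0.95066 / 0.0982

t ≈ 9.7 years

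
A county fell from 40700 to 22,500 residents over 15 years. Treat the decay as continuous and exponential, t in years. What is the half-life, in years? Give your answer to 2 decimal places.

r = ln(22500/40700) / 15 = ln(0.55283) / 15 ≈ -0.039514 per year
half-life = ln 2 / |r| = 0.69315 / 0.039514

half-life ≈ 17.54 years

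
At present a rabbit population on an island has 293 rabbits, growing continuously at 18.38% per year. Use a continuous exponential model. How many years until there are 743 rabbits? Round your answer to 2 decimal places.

743 = 293 · e^(0.1838·t)
t = ln(743/293) / 0.1838 = ln(2.53584) / 0.1838 = 0.93052 / 0.1838

t ≈ 5.06 years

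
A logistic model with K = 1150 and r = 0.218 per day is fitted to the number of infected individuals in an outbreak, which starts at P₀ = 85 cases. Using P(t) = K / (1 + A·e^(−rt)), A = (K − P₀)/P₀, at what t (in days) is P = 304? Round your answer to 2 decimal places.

t ≈ 6.90 days

A = (1150 − 85)/85 = 12.52941
304 = 1150/(1 + 12.52941·e^(−0.218t)) → 1 + 12.52941·e^(−0.218t) = 3.78289
e^(−0.218t) = 0.222109 → t = ln(4.50229)/0.218 = 1.50459/0.218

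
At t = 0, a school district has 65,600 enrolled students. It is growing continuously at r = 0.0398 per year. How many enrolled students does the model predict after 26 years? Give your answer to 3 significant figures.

≈ 185,000 enrolled students

P(26) = 65600 · e^(0.0398·26) = 65600 · e^(1.0348)
= 65600 · 2.81454 ≈ 184634.04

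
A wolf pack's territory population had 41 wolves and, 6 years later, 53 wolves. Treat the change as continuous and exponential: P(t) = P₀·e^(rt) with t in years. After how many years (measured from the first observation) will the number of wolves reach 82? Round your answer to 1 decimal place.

r = ln(53/41) / 6 ≈ 0.042787 per year
t = ln(82/41) / r = 0.69315 / 0.042787 ≈ 16.2

t ≈ 16.2 years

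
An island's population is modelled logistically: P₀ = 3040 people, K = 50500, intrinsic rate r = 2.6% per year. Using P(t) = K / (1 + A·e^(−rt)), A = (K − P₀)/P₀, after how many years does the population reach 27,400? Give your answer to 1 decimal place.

A = (50500 − 3040)/3040 = 15.61184
27400 = 50500/(1 + 15.61184·e^(−0.026t)) → 1 + 15.61184·e^(−0.026t) = 1.84307
e^(−0.026t) = 0.054002 → t = ln(18.51794)/0.026 = 2.91874/0.026

t ≈ 112.3 years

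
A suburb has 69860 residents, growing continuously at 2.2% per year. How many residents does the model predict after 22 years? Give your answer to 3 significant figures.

≈ 113,000 residents

P(22) = 69860 · e^(0.022·22) = 69860 · e^(0.484)
= 69860 · 1.62255 ≈ 113351.46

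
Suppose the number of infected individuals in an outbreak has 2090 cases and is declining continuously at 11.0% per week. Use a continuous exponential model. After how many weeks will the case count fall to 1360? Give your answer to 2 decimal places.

1360 = 2090 · e^(-0.11·t)
t = ln(1360/2090) / -0.11 = ln(0.65072) / -0.11 = -0.42968 / -0.11

t ≈ 3.91 weeks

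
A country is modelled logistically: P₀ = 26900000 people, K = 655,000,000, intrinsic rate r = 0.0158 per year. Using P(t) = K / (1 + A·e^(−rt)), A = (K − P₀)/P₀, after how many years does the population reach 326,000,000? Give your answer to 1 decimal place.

A = (655000000 − 26900000)/26900000 = 23.34944
326000000 = 655000000/(1 + 23.34944·e^(−0.0158t)) → 1 + 23.34944·e^(−0.0158t) = 2.0092
e^(−0.0158t) = 0.043222 → t = ln(23.13653)/0.0158 = 3.14141/0.0158

t ≈ 198.8 years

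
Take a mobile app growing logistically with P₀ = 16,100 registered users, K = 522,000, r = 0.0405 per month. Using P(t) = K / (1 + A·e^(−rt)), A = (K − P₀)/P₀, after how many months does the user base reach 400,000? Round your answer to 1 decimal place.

A = (522000 − 16100)/16100 = 31.42236
400000 = 522000/(1 + 31.42236·e^(−0.0405t)) → 1 + 31.42236·e^(−0.0405t) = 1.305
e^(−0.0405t) = 0.009706 → t = ln(103.02413)/0.0405 = 4.63496/0.0405

t ≈ 114.4 months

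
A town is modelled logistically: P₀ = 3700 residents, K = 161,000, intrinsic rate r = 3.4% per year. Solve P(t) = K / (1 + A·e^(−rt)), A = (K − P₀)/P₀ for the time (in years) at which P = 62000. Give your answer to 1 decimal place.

t ≈ 96.5 years

A = (161000 − 3700)/3700 = 42.51351
62000 = 161000/(1 + 42.51351·e^(−0.034t)) → 1 + 42.51351·e^(−0.034t) = 2.59677
e^(−0.034t) = 0.037559 → t = ln(26.62462)/0.034 = 3.28184/0.034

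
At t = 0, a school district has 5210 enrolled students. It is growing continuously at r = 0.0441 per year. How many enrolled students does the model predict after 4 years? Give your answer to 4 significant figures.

P(4) = 5210 · e^(0.0441·4) = 5210 · e^(0.1764)
= 5210 · 1.19292 ≈ 6215.09

≈ 6,215 enrolled students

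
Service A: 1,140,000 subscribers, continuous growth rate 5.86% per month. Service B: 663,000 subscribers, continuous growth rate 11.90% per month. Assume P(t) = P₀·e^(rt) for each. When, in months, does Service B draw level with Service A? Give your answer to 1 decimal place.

1140000·e^(0.0586t) = 663000·e^(0.119t)
1140000/663000 = e^((0.119 − 0.0586)t) → ln(1.71946) = 0.0604·t
t = 0.54201 / 0.0604

t ≈ 9.0 months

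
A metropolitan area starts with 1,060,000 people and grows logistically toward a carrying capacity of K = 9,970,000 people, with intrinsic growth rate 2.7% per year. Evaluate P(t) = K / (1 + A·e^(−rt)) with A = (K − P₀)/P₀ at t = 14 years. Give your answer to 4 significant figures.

A = (9970000 − 1060000)/1060000 = 8.40566
P(14) = 9970000 / (1 + 8.40566·e^(−0.027·14)) = 9970000 / (1 + 8.40566·0.685231)
= 9970000 / 6.75981 ≈ 1474892.46

≈ 1,475,000 people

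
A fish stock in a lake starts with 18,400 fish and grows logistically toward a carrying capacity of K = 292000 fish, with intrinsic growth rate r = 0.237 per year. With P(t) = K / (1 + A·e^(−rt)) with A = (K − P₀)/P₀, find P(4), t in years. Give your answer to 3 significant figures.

≈ 43,200 fish

A = (292000 − 18400)/18400 = 14.86957
P(4) = 292000 / (1 + 14.86957·e^(−0.237·4)) = 292000 / (1 + 14.86957·0.387515)
= 292000 / 6.76218 ≈ 43181.32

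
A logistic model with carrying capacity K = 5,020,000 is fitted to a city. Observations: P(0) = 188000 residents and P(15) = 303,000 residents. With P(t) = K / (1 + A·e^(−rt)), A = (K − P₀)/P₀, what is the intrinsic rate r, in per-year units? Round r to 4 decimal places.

r ≈ 0.0334 per year

A = (5020000 − 188000)/188000 = 25.70213
303000 = 5020000/(1 + 25.70213·e^(−r·15)) → e^(−15r) = (16.56766 − 1)/25.70213 = 0.605695
r = −ln(0.605695)/15 = 0.50138/15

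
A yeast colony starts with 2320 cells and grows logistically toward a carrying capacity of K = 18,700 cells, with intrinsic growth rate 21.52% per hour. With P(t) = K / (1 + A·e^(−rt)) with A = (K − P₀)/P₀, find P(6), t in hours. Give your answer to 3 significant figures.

A = (18700 − 2320)/2320 = 7.06034
P(6) = 18700 / (1 + 7.06034·e^(−0.2152·6)) = 18700 / (1 + 7.06034·0.274941)
= 18700 / 2.94118 ≈ 6358

≈ 6,360 cells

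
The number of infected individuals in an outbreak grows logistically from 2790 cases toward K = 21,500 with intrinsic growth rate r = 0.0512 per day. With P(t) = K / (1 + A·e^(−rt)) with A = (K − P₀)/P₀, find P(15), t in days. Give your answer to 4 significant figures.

A = (21500 − 2790)/2790 = 6.70609
P(15) = 21500 / (1 + 6.70609·e^(−0.0512·15)) = 21500 / (1 + 6.70609·0.46394)
= 21500 / 4.11123 ≈ 5229.58

≈ 5,230 cases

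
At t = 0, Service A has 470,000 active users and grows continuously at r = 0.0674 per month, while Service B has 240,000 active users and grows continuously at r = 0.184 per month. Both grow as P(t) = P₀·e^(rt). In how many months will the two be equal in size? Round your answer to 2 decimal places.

t ≈ 5.76 months

470000·e^(0.0674t) = 240000·e^(0.184t)
470000/240000 = e^((0.184 − 0.0674)t) → ln(1.95833) = 0.1166·t
t = 0.67209 / 0.1166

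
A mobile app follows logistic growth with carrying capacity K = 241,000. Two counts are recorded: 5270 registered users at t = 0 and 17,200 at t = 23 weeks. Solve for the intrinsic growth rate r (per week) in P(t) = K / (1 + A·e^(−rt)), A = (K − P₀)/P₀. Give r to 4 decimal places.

A = (241000 − 5270)/5270 = 44.73055
17200 = 241000/(1 + 44.73055·e^(−r·23)) → e^(−23r) = (14.01163 − 1)/44.73055 = 0.290889
r = −ln(0.290889)/23 = 1.23481/23

r ≈ 0.0537 per week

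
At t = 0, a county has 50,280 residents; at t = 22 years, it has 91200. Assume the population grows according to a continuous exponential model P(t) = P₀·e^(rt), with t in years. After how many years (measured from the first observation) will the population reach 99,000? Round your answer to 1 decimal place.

r = ln(91200/50280) / 22 ≈ 0.027066 per year
t = ln(99000/50280) / r = 0.67751 / 0.027066 ≈ 25.032

t ≈ 25.0 years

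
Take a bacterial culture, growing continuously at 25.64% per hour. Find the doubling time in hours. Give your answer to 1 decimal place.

doubling time = ln(2) / |r| = 0.69315 / 0.2564

doubling time ≈ 2.7 hours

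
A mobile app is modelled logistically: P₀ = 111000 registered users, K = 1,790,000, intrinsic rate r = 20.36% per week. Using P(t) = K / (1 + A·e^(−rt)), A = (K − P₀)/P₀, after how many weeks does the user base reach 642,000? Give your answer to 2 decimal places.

A = (1790000 − 111000)/111000 = 15.12613
642000 = 1790000/(1 + 15.12613·e^(−0.2036t)) → 1 + 15.12613·e^(−0.2036t) = 2.78816
e^(−0.2036t) = 0.118217 → t = ln(8.45904)/0.2036 = 2.13524/0.2036

t ≈ 10.49 weeks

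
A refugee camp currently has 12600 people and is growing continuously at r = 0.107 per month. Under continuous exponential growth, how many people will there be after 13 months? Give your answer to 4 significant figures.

≈ 50,640 people

P(13) = 12600 · e^(0.107·13) = 12600 · e^(1.391)
= 12600 · 4.01887 ≈ 50637.72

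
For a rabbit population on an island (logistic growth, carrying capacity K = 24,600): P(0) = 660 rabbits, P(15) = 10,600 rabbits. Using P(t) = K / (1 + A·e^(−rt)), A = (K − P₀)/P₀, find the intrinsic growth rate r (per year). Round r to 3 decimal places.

r ≈ 0.221 per year

A = (24600 − 660)/660 = 36.27273
10600 = 24600/(1 + 36.27273·e^(−r·15)) → e^(−15r) = (2.32075 − 1)/36.27273 = 0.036412
r = −ln(0.036412)/15 = 3.31286/15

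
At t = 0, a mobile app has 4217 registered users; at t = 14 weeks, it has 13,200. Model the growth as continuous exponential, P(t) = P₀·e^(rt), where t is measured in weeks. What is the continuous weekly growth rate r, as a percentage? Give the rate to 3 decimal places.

r ≈ 8.151% per week

13200 = 4217 · e^(r·14)
e^(14r) = 13200/4217 = 3.13019
r = ln(3.13019) / 14 = 1.14109 / 14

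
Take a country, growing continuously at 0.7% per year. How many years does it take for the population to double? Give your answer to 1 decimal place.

doubling time ≈ 99.0 years

doubling time = ln(2) / |r| = 0.69315 / 0.007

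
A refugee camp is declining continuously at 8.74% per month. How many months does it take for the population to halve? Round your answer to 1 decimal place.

half-life = ln(2) / |r| = 0.69315 / 0.0874

half-life ≈ 7.9 months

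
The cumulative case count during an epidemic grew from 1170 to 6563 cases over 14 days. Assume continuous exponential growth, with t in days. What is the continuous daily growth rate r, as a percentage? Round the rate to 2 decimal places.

6563 = 1170 · e^(r·14)
e^(14r) = 6563/1170 = 5.6094
r = ln(5.6094) / 14 = 1.72444 / 14

r ≈ 12.32% per day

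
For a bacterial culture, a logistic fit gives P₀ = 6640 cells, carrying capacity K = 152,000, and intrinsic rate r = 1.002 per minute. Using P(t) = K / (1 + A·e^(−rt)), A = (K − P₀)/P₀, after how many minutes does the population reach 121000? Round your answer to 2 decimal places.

t ≈ 4.44 minutes

A = (152000 − 6640)/6640 = 21.89157
121000 = 152000/(1 + 21.89157·e^(−1.002t)) → 1 + 21.89157·e^(−1.002t) = 1.2562
e^(−1.002t) = 0.011703 → t = ln(85.44773)/1.002 = 4.4479/1.002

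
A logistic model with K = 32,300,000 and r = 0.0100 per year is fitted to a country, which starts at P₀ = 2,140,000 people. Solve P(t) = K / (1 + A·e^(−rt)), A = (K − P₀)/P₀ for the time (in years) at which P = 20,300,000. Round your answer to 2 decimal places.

A = (32300000 − 2140000)/2140000 = 14.09346
20300000 = 32300000/(1 + 14.09346·e^(−0.01t)) → 1 + 14.09346·e^(−0.01t) = 1.59113
e^(−0.01t) = 0.041944 → t = ln(23.84143)/0.01 = 3.17142/0.01

t ≈ 317.14 years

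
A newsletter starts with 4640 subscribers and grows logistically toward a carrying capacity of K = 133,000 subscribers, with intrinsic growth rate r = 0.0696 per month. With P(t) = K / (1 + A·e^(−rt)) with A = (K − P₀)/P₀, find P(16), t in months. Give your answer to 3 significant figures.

≈ 13,200 subscribers

A = (133000 − 4640)/4640 = 27.66379
P(16) = 133000 / (1 + 27.66379·e^(−0.0696·16)) = 133000 / (1 + 27.66379·0.328375)
= 133000 / 10.08409 ≈ 13189.09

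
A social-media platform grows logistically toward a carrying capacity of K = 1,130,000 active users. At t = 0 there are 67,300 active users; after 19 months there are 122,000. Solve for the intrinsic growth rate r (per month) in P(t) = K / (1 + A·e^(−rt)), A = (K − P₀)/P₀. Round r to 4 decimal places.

r ≈ 0.0341 per month

A = (1130000 − 67300)/67300 = 15.79049
122000 = 1130000/(1 + 15.79049·e^(−r·19)) → e^(−19r) = (9.2623 − 1)/15.79049 = 0.523245
r = −ln(0.523245)/19 = 0.64771/19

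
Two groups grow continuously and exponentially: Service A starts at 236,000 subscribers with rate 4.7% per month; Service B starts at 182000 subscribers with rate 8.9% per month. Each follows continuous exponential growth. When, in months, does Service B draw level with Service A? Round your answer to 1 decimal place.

t ≈ 6.2 months

236000·e^(0.047t) = 182000·e^(0.089t)
236000/182000 = e^((0.089 − 0.047)t) → ln(1.2967) = 0.042·t
t = 0.25983 / 0.042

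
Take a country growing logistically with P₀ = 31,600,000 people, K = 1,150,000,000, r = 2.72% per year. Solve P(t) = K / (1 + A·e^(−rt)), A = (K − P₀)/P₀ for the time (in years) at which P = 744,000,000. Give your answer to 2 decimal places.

t ≈ 153.39 years

A = (1150000000 − 31600000)/31600000 = 35.39241
744000000 = 1150000000/(1 + 35.39241·e^(−0.0272t)) → 1 + 35.39241·e^(−0.0272t) = 1.5457
e^(−0.0272t) = 0.015419 → t = ln(64.85702)/0.0272 = 4.17219/0.0272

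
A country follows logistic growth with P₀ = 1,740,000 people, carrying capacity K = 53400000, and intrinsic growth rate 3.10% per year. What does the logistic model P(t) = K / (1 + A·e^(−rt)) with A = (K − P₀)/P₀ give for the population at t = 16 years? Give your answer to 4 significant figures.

A = (53400000 − 1740000)/1740000 = 29.68966
P(16) = 53400000 / (1 + 29.68966·e^(−0.031·16)) = 53400000 / (1 + 29.68966·0.608962)
= 53400000 / 19.07986 ≈ 2798762.51

≈ 2,799,000 people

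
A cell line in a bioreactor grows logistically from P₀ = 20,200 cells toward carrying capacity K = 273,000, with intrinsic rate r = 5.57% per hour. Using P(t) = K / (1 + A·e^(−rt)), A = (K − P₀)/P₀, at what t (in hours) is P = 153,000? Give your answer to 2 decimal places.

A = (273000 − 20200)/20200 = 12.51485
153000 = 273000/(1 + 12.51485·e^(−0.0557t)) → 1 + 12.51485·e^(−0.0557t) = 1.78431
e^(−0.0557t) = 0.062671 → t = ln(15.95644)/0.0557 = 2.76986/0.0557

t ≈ 49.73 hours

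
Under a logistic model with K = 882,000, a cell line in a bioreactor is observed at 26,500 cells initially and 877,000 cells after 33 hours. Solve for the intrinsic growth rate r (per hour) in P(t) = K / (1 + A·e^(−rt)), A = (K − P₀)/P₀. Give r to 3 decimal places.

A = (882000 − 26500)/26500 = 32.28302
877000 = 882000/(1 + 32.28302·e^(−r·33)) → e^(−33r) = (1.0057 − 1)/32.28302 = 0.000177
r = −ln(0.000177)/33 = 8.64161/33

r ≈ 0.262 per hour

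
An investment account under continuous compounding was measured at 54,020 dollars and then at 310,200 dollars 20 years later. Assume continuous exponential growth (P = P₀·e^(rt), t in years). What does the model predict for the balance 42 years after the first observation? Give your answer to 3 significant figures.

≈ 2,120,000 dollars

r = ln(310200/54020) / 20 ≈ 0.087393 per year
P(42) = 54020 · e^(0.087393·42) = 54020 · 39.27201 ≈ 2121474.07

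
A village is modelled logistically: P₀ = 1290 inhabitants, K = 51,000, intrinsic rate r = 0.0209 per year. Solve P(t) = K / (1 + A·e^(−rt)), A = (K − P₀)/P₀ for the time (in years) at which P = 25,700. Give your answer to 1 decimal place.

t ≈ 175.5 years

A = (51000 − 1290)/1290 = 38.53488
25700 = 51000/(1 + 38.53488·e^(−0.0209t)) → 1 + 38.53488·e^(−0.0209t) = 1.98444
e^(−0.0209t) = 0.025547 → t = ln(39.14413)/0.0209 = 3.66725/0.0209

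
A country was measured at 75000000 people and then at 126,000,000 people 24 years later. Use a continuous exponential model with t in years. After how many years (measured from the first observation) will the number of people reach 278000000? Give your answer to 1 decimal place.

t ≈ 60.6 years

r = ln(126000000/75000000) / 24 ≈ 0.021616 per year
t = ln(278000000/75000000) / r = 1.31013 / 0.021616 ≈ 60.608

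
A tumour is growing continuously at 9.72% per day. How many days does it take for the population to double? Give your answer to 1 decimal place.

doubling time ≈ 7.1 days

doubling time = ln(2) / |r| = 0.69315 / 0.0972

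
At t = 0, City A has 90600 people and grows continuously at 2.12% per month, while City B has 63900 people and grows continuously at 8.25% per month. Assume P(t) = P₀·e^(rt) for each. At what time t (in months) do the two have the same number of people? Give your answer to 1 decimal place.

t ≈ 5.7 months

90600·e^(0.0212t) = 63900·e^(0.0825t)
90600/63900 = e^((0.0825 − 0.0212)t) → ln(1.41784) = 0.0613·t
t = 0.34913 / 0.0613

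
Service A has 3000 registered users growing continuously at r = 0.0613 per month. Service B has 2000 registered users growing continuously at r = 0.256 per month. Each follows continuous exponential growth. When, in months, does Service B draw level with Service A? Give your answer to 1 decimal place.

t ≈ 2.1 months

3000·e^(0.0613t) = 2000·e^(0.256t)
3000/2000 = e^((0.256 − 0.0613)t) → ln(1.5) = 0.1947·t
t = 0.40547 / 0.1947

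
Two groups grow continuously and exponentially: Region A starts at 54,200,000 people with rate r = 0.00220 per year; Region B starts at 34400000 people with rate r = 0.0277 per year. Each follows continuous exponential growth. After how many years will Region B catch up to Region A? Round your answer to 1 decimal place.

t ≈ 17.8 years

54200000·e^(0.0022t) = 34400000·e^(0.0277t)
54200000/34400000 = e^((0.0277 − 0.0022)t) → ln(1.57558) = 0.0255·t
t = 0.45462 / 0.0255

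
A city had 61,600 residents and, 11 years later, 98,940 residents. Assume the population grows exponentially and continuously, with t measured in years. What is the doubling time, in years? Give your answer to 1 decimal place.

doubling time ≈ 16.1 years

r = ln(98940/61600) / 11 = ln(1.60617) / 11 ≈ 0.043077 per year
doubling time = ln 2 / |r| = 0.69315 / 0.043077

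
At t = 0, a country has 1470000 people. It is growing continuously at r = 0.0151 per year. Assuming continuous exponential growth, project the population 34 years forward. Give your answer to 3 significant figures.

P(34) = 1470000 · e^(0.0151·34) = 1470000 · e^(0.5134)
= 1470000 · 1.67096 ≈ 2456315.35

≈ 2,460,000 people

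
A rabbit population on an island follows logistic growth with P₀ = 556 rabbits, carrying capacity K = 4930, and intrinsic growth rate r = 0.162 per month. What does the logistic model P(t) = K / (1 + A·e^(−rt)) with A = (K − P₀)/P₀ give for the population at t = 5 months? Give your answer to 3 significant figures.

≈ 1,100 rabbits

A = (4930 − 556)/556 = 7.86691
P(5) = 4930 / (1 + 7.86691·e^(−0.162·5)) = 4930 / (1 + 7.86691·0.444858)
= 4930 / 4.49966 ≈ 1095.64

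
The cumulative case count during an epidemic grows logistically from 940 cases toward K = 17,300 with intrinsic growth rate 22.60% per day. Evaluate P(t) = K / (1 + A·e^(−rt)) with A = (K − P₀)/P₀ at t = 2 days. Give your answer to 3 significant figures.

A = (17300 − 940)/940 = 17.40426
P(2) = 17300 / (1 + 17.40426·e^(−0.226·2)) = 17300 / (1 + 17.40426·0.636354)
= 17300 / 12.07527 ≈ 1432.68

≈ 1,430 cases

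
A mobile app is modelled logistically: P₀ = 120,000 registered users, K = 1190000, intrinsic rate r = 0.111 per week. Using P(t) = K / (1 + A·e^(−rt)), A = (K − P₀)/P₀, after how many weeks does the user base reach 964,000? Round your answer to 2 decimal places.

A = (1190000 − 120000)/120000 = 8.91667
964000 = 1190000/(1 + 8.91667·e^(−0.111t)) → 1 + 8.91667·e^(−0.111t) = 1.23444
e^(−0.111t) = 0.026292 → t = ln(38.03392)/0.111 = 3.63848/0.111

t ≈ 32.78 weeks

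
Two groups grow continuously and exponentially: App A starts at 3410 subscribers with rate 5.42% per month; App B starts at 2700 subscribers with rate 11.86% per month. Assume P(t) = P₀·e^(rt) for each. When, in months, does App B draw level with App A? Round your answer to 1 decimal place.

3410·e^(0.0542t) = 2700·e^(0.1186t)
3410/2700 = e^((0.1186 − 0.0542)t) → ln(1.26296) = 0.0644·t
t = 0.23346 / 0.0644

t ≈ 3.6 months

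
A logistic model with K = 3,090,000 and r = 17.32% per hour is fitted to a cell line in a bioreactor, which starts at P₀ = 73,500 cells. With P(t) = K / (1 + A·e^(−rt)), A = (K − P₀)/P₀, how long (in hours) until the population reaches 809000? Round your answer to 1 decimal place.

t ≈ 15.5 hours

A = (3090000 − 73500)/73500 = 41.04082
809000 = 3090000/(1 + 41.04082·e^(−0.1732t)) → 1 + 41.04082·e^(−0.1732t) = 3.81953
e^(−0.1732t) = 0.068701 → t = ln(14.55591)/0.1732 = 2.678/0.1732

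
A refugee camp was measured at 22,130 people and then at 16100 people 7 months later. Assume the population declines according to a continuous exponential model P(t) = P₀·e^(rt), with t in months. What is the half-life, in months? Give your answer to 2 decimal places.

half-life ≈ 15.25 months

r = ln(16100/22130) / 7 = ln(0.72752) / 7 ≈ -0.045445 per month
half-life = ln 2 / |r| = 0.69315 / 0.045445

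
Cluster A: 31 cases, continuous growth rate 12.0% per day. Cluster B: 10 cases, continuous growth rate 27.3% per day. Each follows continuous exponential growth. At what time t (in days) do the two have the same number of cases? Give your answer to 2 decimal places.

t ≈ 7.39 days

31·e^(0.12t) = 10·e^(0.273t)
31/10 = e^((0.273 − 0.12)t) → ln(3.1) = 0.153·t
t = 1.1314 / 0.153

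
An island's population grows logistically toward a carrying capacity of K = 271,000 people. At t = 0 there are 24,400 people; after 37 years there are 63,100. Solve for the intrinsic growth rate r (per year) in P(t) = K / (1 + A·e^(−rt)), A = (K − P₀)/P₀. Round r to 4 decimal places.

A = (271000 − 24400)/24400 = 10.10656
63100 = 271000/(1 + 10.10656·e^(−r·37)) → e^(−37r) = (4.29477 − 1)/10.10656 = 0.326003
r = −ln(0.326003)/37 = 1.12085/37

r ≈ 0.0303 per year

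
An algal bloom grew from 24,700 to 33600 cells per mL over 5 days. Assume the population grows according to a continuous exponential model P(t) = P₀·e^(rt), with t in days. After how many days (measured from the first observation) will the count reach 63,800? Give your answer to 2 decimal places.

r = ln(33600/24700) / 5 ≈ 0.061545 per day
t = ln(63800/24700) / r = 0.94895 / 0.061545 ≈ 15.419

t ≈ 15.42 days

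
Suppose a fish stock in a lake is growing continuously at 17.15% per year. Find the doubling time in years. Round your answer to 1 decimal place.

doubling time = ln(2) / |r| = 0.69315 / 0.1715

doubling time ≈ 4.0 years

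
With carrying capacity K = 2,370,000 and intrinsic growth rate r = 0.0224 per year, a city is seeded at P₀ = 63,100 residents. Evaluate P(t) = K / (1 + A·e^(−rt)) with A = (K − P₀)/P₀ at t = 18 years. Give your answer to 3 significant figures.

A = (2370000 − 63100)/63100 = 36.55943
P(18) = 2370000 / (1 + 36.55943·e^(−0.0224·18)) = 2370000 / (1 + 36.55943·0.668178)
= 2370000 / 25.42822 ≈ 93203.52

≈ 93,200 residents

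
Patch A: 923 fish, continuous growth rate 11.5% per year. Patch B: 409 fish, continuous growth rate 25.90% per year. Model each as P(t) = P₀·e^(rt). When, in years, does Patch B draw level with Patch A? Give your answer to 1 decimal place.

t ≈ 5.7 years

923·e^(0.115t) = 409·e^(0.259t)
923/409 = e^((0.259 − 0.115)t) → ln(2.25672) = 0.144·t
t = 0.81391 / 0.144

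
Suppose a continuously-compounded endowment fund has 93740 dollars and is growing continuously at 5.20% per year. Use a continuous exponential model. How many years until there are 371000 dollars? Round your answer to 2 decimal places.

371000 = 93740 · e^(0.052·t)
t = ln(371000/93740) / 0.052 = ln(3.95776) / 0.052 = 1.37568 / 0.052

t ≈ 26.46 years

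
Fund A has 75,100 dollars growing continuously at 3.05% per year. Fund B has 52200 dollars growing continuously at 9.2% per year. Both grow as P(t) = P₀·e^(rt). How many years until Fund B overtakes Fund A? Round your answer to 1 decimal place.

75100·e^(0.0305t) = 52200·e^(0.092t)
75100/52200 = e^((0.092 − 0.0305)t) → ln(1.4387) = 0.0615·t
t = 0.36374 / 0.0615

t ≈ 5.9 years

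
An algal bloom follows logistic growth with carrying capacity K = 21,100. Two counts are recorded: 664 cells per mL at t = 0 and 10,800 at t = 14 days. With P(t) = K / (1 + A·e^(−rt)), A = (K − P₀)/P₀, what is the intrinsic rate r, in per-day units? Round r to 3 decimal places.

A = (21100 − 664)/664 = 30.77711
10800 = 21100/(1 + 30.77711·e^(−r·14)) → e^(−14r) = (1.9537 − 1)/30.77711 = 0.030987
r = −ln(0.030987)/14 = 3.47417/14

r ≈ 0.248 per day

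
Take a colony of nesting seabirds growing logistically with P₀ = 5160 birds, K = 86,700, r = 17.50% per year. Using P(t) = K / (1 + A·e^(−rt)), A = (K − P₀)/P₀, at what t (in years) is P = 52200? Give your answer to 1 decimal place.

t ≈ 18.1 years

A = (86700 − 5160)/5160 = 15.80233
52200 = 86700/(1 + 15.80233·e^(−0.175t)) → 1 + 15.80233·e^(−0.175t) = 1.66092
e^(−0.175t) = 0.041824 → t = ln(23.90961)/0.175 = 3.17428/0.175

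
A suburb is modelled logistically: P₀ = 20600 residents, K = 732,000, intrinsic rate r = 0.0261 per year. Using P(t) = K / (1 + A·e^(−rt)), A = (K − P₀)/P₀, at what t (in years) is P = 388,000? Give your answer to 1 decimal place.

t ≈ 140.3 years

A = (732000 − 20600)/20600 = 34.53398
388000 = 732000/(1 + 34.53398·e^(−0.0261t)) → 1 + 34.53398·e^(−0.0261t) = 1.8866
e^(−0.0261t) = 0.025673 → t = ln(38.95112)/0.0261 = 3.66231/0.0261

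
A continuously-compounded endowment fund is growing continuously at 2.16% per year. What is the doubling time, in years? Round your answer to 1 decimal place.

doubling time = ln(2) / |r| = 0.69315 / 0.0216

doubling time ≈ 32.1 years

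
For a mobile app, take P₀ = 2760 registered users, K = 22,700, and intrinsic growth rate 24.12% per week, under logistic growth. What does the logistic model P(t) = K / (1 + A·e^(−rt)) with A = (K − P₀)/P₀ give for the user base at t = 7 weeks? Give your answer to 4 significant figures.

A = (22700 − 2760)/2760 = 7.22464
P(7) = 22700 / (1 + 7.22464·e^(−0.2412·7)) = 22700 / (1 + 7.22464·0.184815)
= 22700 / 2.33522 ≈ 9720.71

≈ 9,721 registered users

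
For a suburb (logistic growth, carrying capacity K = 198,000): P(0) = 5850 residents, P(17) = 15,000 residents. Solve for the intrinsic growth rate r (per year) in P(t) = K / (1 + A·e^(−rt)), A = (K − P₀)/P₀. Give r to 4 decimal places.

r ≈ 0.0583 per year

A = (198000 − 5850)/5850 = 32.84615
15000 = 198000/(1 + 32.84615·e^(−r·17)) → e^(−17r) = (13.2 − 1)/32.84615 = 0.371429
r = −ln(0.371429)/17 = 0.9904/17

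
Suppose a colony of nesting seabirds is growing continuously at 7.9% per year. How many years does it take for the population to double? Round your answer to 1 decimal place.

doubling time = ln(2) / |r| = 0.69315 / 0.079

doubling time ≈ 8.8 years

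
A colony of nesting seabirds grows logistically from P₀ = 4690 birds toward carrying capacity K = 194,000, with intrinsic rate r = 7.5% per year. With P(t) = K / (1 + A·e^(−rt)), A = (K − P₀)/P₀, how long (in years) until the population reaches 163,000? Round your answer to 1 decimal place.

A = (194000 − 4690)/4690 = 40.36461
163000 = 194000/(1 + 40.36461·e^(−0.075t)) → 1 + 40.36461·e^(−0.075t) = 1.19018
e^(−0.075t) = 0.004712 → t = ln(212.2397)/0.075 = 5.35772/0.075

t ≈ 71.4 years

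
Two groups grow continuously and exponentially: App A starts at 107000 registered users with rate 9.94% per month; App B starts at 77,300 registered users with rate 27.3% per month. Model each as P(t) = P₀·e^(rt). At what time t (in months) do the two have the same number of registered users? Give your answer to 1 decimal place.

t ≈ 1.9 months

107000·e^(0.0994t) = 77300·e^(0.273t)
107000/77300 = e^((0.273 − 0.0994)t) → ln(1.38422) = 0.1736·t
t = 0.32513 / 0.1736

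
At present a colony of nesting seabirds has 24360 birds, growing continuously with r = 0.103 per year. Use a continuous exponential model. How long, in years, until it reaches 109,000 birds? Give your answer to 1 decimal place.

109000 = 24360 · e^(0.103·t)
t = ln(109000/24360) / 0.103 = ln(4.47455) / 0.103 = 1.49841 / 0.103

t ≈ 14.5 years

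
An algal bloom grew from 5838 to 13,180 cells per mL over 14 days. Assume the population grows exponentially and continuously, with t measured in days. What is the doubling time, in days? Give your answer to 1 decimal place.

doubling time ≈ 11.9 days

r = ln(13180/5838) / 14 = ln(2.25762) / 14 ≈ 0.058165 per day
doubling time = ln 2 / |r| = 0.69315 / 0.058165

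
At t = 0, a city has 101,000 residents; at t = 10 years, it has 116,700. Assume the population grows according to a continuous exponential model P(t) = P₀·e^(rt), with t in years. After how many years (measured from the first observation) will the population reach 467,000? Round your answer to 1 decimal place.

r = ln(116700/101000) / 10 ≈ 0.014449 per year
t = ln(467000/101000) / r = 1.53121 / 0.014449 ≈ 105.976

t ≈ 106.0 years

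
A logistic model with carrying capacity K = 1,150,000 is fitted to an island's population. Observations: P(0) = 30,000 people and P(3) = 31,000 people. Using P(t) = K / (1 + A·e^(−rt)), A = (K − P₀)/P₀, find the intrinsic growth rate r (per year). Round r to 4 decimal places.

A = (1150000 − 30000)/30000 = 37.33333
31000 = 1150000/(1 + 37.33333·e^(−r·3)) → e^(−3r) = (37.09677 − 1)/37.33333 = 0.966878
r = −ln(0.966878)/3 = 0.03368/3

r ≈ 0.0112 per year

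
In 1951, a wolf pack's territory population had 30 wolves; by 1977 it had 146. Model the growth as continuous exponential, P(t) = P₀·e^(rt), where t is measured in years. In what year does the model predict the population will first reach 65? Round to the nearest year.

r = ln(146/30) / 26 = 1.58241/26 ≈ 0.060862 per year
t = ln(65/30) / r = 0.77319/0.060862 ≈ 12.7 years after 1951

year 1964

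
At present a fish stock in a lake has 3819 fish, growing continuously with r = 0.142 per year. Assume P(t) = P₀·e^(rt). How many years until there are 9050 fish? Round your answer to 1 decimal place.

9050 = 3819 · e^(0.142·t)
t = ln(9050/3819) / 0.142 = ln(2.36973) / 0.142 = 0.86278 / 0.142

t ≈ 6.1 years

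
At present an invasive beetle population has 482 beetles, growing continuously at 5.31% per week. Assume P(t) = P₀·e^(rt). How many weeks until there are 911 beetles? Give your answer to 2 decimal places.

t ≈ 11.99 weeks

911 = 482 · e^(0.0531·t)
t = ln(911/482) / 0.0531 = ln(1.89004) / 0.0531 = 0.6366 / 0.0531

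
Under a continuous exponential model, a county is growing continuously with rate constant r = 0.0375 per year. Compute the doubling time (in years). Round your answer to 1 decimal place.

doubling time = ln(2) / |r| = 0.69315 / 0.0375

doubling time ≈ 18.5 years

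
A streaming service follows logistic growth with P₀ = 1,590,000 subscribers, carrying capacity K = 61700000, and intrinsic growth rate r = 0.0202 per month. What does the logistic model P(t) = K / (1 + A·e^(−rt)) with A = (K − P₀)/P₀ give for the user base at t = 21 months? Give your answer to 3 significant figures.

A = (61700000 − 1590000)/1590000 = 37.80503
P(21) = 61700000 / (1 + 37.80503·e^(−0.0202·21)) = 61700000 / (1 + 37.80503·0.654293)
= 61700000 / 25.73557 ≈ 2397460.22

≈ 2,400,000 subscribers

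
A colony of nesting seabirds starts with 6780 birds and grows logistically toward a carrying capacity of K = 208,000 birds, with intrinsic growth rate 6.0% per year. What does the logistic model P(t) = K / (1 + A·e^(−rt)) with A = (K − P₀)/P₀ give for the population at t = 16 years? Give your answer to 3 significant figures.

≈ 16,800 birds

A = (208000 − 6780)/6780 = 29.67847
P(16) = 208000 / (1 + 29.67847·e^(−0.06·16)) = 208000 / (1 + 29.67847·0.382893)
= 208000 / 12.36367 ≈ 16823.48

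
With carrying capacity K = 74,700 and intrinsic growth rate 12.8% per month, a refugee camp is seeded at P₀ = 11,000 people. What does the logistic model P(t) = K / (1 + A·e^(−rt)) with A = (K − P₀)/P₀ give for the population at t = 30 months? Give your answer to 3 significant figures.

A = (74700 − 11000)/11000 = 5.79091
P(30) = 74700 / (1 + 5.79091·e^(−0.128·30)) = 74700 / (1 + 5.79091·0.021494)
= 74700 / 1.12447 ≈ 66431.44

≈ 66,400 people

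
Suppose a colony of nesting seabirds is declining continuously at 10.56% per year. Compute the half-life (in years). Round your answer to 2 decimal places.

half-life ≈ 6.56 years

half-life = ln(2) / |r| = 0.69315 / 0.1056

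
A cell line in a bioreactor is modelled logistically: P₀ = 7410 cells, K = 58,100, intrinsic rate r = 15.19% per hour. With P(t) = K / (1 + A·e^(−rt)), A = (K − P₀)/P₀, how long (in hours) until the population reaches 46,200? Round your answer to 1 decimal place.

A = (58100 − 7410)/7410 = 6.84076
46200 = 58100/(1 + 6.84076·e^(−0.1519t)) → 1 + 6.84076·e^(−0.1519t) = 1.25758
e^(−0.1519t) = 0.037653 → t = ln(26.55823)/0.1519 = 3.27934/0.1519

t ≈ 21.6 hours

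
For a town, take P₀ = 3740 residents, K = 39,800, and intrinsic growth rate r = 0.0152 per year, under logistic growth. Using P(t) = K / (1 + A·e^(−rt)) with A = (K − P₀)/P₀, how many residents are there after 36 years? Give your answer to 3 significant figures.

A = (39800 − 3740)/3740 = 9.64171
P(36) = 39800 / (1 + 9.64171·e^(−0.0152·36)) = 39800 / (1 + 9.64171·0.578568)
= 39800 / 6.57838 ≈ 6050.12

≈ 6,050 residents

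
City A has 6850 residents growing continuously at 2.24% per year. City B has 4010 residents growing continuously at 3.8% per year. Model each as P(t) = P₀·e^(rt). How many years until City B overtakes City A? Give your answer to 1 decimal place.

t ≈ 34.3 years

6850·e^(0.0224t) = 4010·e^(0.038t)
6850/4010 = e^((0.038 − 0.0224)t) → ln(1.70823) = 0.0156·t
t = 0.53546 / 0.0156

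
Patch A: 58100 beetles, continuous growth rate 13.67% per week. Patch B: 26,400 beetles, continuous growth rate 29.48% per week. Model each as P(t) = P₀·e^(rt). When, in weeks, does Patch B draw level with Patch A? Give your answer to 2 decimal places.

58100·e^(0.1367t) = 26400·e^(0.2948t)
58100/26400 = e^((0.2948 − 0.1367)t) → ln(2.20076) = 0.1581·t
t = 0.7888 / 0.1581

t ≈ 4.99 weeks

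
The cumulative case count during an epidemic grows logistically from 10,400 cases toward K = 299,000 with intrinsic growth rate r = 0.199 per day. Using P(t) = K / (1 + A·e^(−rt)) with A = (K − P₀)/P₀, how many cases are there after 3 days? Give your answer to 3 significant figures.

A = (299000 − 10400)/10400 = 27.75
P(3) = 299000 / (1 + 27.75·e^(−0.199·3)) = 299000 / (1 + 27.75·0.550461)
= 299000 / 16.27528 ≈ 18371.42

≈ 18,400 cases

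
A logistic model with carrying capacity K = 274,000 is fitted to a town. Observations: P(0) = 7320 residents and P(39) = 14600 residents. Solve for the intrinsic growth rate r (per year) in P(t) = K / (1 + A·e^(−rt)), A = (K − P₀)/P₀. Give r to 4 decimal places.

A = (274000 − 7320)/7320 = 36.43169
14600 = 274000/(1 + 36.43169·e^(−r·39)) → e^(−39r) = (18.76712 − 1)/36.43169 = 0.487683
r = −ln(0.487683)/39 = 0.71809/39

r ≈ 0.0184 per year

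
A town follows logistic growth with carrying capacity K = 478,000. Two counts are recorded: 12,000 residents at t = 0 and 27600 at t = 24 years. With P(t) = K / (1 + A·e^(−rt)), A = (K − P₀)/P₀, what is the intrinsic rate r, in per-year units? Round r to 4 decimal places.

A = (478000 − 12000)/12000 = 38.83333
27600 = 478000/(1 + 38.83333·e^(−r·24)) → e^(−24r) = (17.31884 − 1)/38.83333 = 0.420228
r = −ln(0.420228)/24 = 0.86696/24

r ≈ 0.0361 per year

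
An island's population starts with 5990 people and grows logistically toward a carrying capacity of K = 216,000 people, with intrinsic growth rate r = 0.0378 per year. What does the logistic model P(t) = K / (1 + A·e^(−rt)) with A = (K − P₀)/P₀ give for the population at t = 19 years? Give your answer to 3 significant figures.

A = (216000 − 5990)/5990 = 35.0601
P(19) = 216000 / (1 + 35.0601·e^(−0.0378·19)) = 216000 / (1 + 35.0601·0.487629)
= 216000 / 18.09633 ≈ 11936.12

≈ 11,900 people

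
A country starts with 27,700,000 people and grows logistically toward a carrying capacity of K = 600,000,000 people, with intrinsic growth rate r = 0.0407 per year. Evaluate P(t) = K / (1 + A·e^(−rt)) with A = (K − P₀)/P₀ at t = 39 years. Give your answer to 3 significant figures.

A = (600000000 − 27700000)/27700000 = 20.66065
P(39) = 600000000 / (1 + 20.66065·e^(−0.0407·39)) = 600000000 / (1 + 20.66065·0.204477)
= 600000000 / 5.22463 ≈ 114840739.35

≈ 115,000,000 people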